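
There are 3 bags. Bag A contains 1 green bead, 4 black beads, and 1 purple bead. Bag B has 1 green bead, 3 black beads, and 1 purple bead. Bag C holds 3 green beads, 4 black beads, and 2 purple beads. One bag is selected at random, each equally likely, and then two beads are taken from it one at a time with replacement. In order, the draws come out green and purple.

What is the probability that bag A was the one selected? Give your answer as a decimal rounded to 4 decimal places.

The likelihood of the observed sequence under each hypothesis: P(data | bag A) = (1/6)(1/6) = 0.027778; P(data | bag B) = (1/5)(1/5) = 0.04; P(data | bag C) = (3/9)(2/9) = 0.074074.
The prior-weighted likelihoods are 1/3 · 0.027778 = 0.0092593, 1/3 · 0.04 = 0.013333, 1/3 · 0.074074 = 0.024691; with total 0.047284.
By Bayes' rule, P(bag A | data) = (0.0092593) / (0.047284) = 0.19582.

0.1958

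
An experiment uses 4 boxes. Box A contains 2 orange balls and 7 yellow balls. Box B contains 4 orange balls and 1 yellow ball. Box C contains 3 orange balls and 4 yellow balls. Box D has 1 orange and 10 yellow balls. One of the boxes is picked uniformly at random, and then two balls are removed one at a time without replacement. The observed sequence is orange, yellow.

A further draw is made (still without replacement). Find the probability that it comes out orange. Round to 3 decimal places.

0.444

The likelihood of the observed sequence under each hypothesis: P(data | box A) = (2/9)(7/8) = 0.19444; P(data | box B) = (4/5)(1/4) = 0.2; P(data | box C) = (3/7)(4/6) = 0.28571; P(data | box D) = (1/11)(10/10) = 0.090909.
Weighting by the prior gives 1/4 · 0.19444 = 0.048611, 1/4 · 0.2 = 0.05, 1/4 · 0.28571 = 0.071429, 1/4 · 0.090909 = 0.022727; with total 0.19277.
Normalising, the posterior is P(box A | data) = 0.25218, P(box B | data) = 0.25938, P(box C | data) = 0.37054, P(box D | data) = 0.1179.
So P(orange next | data) = Σ P(orange next | H) P(H | data) = (1/7)(0.25218) + (1)(0.25938) + (2/5)(0.37054) + (0)(0.1179) = 0.44362.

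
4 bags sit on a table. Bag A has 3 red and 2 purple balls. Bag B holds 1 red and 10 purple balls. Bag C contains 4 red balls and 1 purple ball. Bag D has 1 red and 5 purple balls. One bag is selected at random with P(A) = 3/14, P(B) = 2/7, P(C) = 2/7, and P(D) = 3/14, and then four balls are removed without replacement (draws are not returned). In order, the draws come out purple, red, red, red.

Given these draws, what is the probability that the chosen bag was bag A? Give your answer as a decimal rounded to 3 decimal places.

0.273

Under each hypothesis, the probability of the observed sequence is: P(data | bag A) = (2/5)(3/4)(2/3)(1/2) = 1/10; P(data | bag B) = (10/11)(1/10)(0/9) = 0; P(data | bag C) = (1/5)(4/4)(3/3)(2/2) = 1/5; P(data | bag D) = (5/6)(1/5)(0/4) = 0.
The prior-weighted likelihoods are 3/14 · 1/10 = 3/140, 2/7 · 0 = 0, 2/7 · 1/5 = 2/35, 3/14 · 0 = 0; these sum to 11/140.
Hence P(bag A | data) = (3/140) / (11/140) = 3/11.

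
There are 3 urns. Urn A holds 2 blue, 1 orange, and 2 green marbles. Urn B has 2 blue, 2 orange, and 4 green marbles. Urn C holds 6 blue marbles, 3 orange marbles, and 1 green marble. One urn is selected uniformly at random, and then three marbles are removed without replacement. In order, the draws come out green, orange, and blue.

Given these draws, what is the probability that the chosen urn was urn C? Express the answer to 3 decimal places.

Under each hypothesis, the probability of the observed sequence is: P(data | urn A) = (2/5)(1/4)(2/3) = 1/15; P(data | urn B) = (4/8)(2/7)(2/6) = 1/21; P(data | urn C) = (1/10)(3/9)(6/8) = 1/40.
The prior-weighted likelihoods are 1/3 · 1/15 = 1/45, 1/3 · 1/21 = 1/63, 1/3 · 1/40 = 1/120; these sum to 13/280.
So P(urn C | data) = (1/120) / (13/280) = 7/39.

0.179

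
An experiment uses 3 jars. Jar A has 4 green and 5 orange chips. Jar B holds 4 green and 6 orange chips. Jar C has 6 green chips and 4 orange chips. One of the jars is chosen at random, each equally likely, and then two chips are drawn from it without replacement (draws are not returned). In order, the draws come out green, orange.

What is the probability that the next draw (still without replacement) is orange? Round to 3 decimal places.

0.524

For each hypothesis, P(data | H) works out to: P(data | jar A) = (4/9)(5/8) = 5/18; P(data | jar B) = (4/10)(6/9) = 4/15; P(data | jar C) = (6/10)(4/9) = 4/15.
The prior-weighted likelihoods are 1/3 · 5/18 = 5/54, 1/3 · 4/15 = 4/45, 1/3 · 4/15 = 4/45; these sum to 73/270.
Normalising, the posterior is P(jar A | data) = 25/73, P(jar B | data) = 24/73, P(jar C | data) = 24/73.
So P(orange next | data) = Σ P(orange next | H) P(H | data) = (4/7)(25/73) + (5/8)(24/73) + (3/8)(24/73) = 268/511.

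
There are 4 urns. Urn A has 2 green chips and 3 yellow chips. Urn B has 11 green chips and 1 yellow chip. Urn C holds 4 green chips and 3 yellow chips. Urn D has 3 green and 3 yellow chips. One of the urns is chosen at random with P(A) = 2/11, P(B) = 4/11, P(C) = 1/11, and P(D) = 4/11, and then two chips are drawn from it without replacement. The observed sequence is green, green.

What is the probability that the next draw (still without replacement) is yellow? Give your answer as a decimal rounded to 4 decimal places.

0.2825

For each hypothesis, P(data | H) works out to: P(data | urn A) = (2/5)(1/4) = 1/10; P(data | urn B) = (11/12)(10/11) = 5/6; P(data | urn C) = (4/7)(3/6) = 2/7; P(data | urn D) = (3/6)(2/5) = 1/5.
Weighting by the prior gives 2/11 · 1/10 = 1/55, 4/11 · 5/6 = 10/33, 1/11 · 2/7 = 2/77, 4/11 · 1/5 = 4/55; summing to 97/231.
Normalising, the posterior is P(urn A | data) = 21/485, P(urn B | data) = 70/97, P(urn C | data) = 6/97, P(urn D | data) = 84/485.
So P(yellow next | data) = Σ P(yellow next | H) P(H | data) = (1)(21/485) + (1/10)(70/97) + (3/5)(6/97) + (3/4)(84/485) = 137/485.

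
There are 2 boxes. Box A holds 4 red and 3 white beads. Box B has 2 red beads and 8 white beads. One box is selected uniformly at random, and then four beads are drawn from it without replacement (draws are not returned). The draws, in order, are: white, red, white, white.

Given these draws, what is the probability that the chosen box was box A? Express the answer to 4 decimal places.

0.1765

For each hypothesis, P(data | H) works out to: P(data | box A) = (3/7)(4/6)(2/5)(1/4) = 1/35; P(data | box B) = (8/10)(2/9)(7/8)(6/7) = 2/15.
Multiplying each by its prior: 1/2 · 1/35 = 1/70, 1/2 · 2/15 = 1/15; these sum to 17/210.
Therefore the posterior P(box A | data) = (1/70) / (17/210) = 3/17.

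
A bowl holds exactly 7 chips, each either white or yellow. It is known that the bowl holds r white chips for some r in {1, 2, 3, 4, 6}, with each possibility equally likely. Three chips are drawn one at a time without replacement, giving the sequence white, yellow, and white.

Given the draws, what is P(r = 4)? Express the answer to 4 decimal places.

0.3600

The likelihood of the observed sequence under each hypothesis: P(data | r = 1) = (1/7)(6/6)(0/5) = 0; P(data | r = 2) = (2/7)(5/6)(1/5) = 1/21; P(data | r = 3) = (3/7)(4/6)(2/5) = 4/35; P(data | r = 4) = (4/7)(3/6)(3/5) = 6/35; P(data | r = 6) = (6/7)(1/6)(5/5) = 1/7.
Weighting by the prior gives 1/5 · 0 = 0, 1/5 · 1/21 = 1/105, 1/5 · 4/35 = 4/175, 1/5 · 6/35 = 6/175, 1/5 · 1/7 = 1/35; with total 2/21.
By Bayes' rule, P(r = 4 | data) = (6/175) / (2/21) = 9/25.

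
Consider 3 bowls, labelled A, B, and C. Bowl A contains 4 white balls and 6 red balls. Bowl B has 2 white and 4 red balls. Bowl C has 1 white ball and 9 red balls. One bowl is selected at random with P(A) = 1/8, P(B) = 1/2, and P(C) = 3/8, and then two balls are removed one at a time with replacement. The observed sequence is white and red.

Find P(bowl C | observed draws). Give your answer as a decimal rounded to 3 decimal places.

Compute the likelihood of the observed sequence for each case: P(data | bowl A) = (4/10)(6/10) = 0.24; P(data | bowl B) = (2/6)(4/6) = 0.22222; P(data | bowl C) = (1/10)(9/10) = 0.09.
The prior-weighted likelihoods are 1/8 · 0.24 = 0.03, 1/2 · 0.22222 = 0.11111, 3/8 · 0.09 = 0.03375; with total 0.17486.
Hence P(bowl C | data) = (0.03375) / (0.17486) = 0.19301.

0.193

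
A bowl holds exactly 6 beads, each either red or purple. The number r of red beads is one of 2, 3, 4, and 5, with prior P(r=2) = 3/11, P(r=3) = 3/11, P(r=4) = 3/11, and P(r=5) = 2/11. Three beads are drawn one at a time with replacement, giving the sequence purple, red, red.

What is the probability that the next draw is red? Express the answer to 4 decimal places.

0.5897

The likelihood of the observed sequence under each hypothesis: P(data | r = 2) = (4/6)(2/6)(2/6) = 0.074074; P(data | r = 3) = (3/6)(3/6)(3/6) = 0.125; P(data | r = 4) = (2/6)(4/6)(4/6) = 0.14815; P(data | r = 5) = (1/6)(5/6)(5/6) = 0.11574.
The prior-weighted likelihoods are 3/11 · 0.074074 = 0.020202, 3/11 · 0.125 = 0.034091, 3/11 · 0.14815 = 0.040404, 2/11 · 0.11574 = 0.021044; summing to 0.11574.
The posterior is then P(r = 2 | data) = 0.17455, P(r = 3 | data) = 0.29455, P(r = 4 | data) = 0.34909, P(r = 5 | data) = 0.18182.
So P(red next | data) = Σ P(red next | H) P(H | data) = (1/3)(0.17455) + (1/2)(0.29455) + (2/3)(0.34909) + (5/6)(0.18182) = 0.5897.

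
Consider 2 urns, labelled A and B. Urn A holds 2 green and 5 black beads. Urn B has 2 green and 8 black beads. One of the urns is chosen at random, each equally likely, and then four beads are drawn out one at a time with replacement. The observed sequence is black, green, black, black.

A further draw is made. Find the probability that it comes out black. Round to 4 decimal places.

0.7568

Compute the likelihood of the observed sequence for each case: P(data | urn A) = (5/7)(2/7)(5/7)(5/7) = 0.10412; P(data | urn B) = (8/10)(2/10)(8/10)(8/10) = 0.1024.
Weighting by the prior gives 1/2 · 0.10412 = 0.052062, 1/2 · 0.1024 = 0.0512; summing to 0.10326.
Dividing through by the total gives posterior P(urn A | data) = 0.50417, P(urn B | data) = 0.49583.
The predictive probability is P(black next | data) = (5/7)(0.50417) + (4/5)(0.49583) = 0.75679.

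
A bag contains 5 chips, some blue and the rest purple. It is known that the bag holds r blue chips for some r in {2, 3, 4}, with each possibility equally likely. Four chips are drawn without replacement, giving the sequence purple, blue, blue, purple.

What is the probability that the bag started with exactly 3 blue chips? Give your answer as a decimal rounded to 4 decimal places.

0.5000

For each hypothesis, P(data | H) works out to: P(data | r = 2) = (3/5)(2/4)(1/3)(2/2) = 1/10; P(data | r = 3) = (2/5)(3/4)(2/3)(1/2) = 1/10; P(data | r = 4) = (1/5)(4/4)(3/3)(0/2) = 0.
The prior-weighted likelihoods are 1/3 · 1/10 = 1/30, 1/3 · 1/10 = 1/30, 1/3 · 0 = 0; these sum to 1/15.
So P(r = 3 | data) = (1/30) / (1/15) = 1/2.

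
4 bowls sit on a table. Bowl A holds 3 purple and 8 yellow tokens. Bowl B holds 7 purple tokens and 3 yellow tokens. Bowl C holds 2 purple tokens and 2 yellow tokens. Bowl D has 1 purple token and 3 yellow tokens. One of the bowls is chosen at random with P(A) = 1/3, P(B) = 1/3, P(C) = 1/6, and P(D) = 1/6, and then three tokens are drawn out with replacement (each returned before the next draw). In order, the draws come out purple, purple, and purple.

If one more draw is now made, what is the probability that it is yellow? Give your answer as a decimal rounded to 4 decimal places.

The likelihood of the observed sequence under each hypothesis: P(data | bowl A) = (3/11)(3/11)(3/11) = 0.020285; P(data | bowl B) = (7/10)(7/10)(7/10) = 0.343; P(data | bowl C) = (2/4)(2/4)(2/4) = 0.125; P(data | bowl D) = (1/4)(1/4)(1/4) = 0.015625.
Multiplying each by its prior: 1/3 · 0.020285 = 0.0067618, 1/3 · 0.343 = 0.11433, 1/6 · 0.125 = 0.020833, 1/6 · 0.015625 = 0.0026042; summing to 0.14453.
Dividing through by the total gives posterior P(bowl A | data) = 0.046784, P(bowl B | data) = 0.79106, P(bowl C | data) = 0.14414, P(bowl D | data) = 0.018018.
So P(yellow next | data) = Σ P(yellow next | H) P(H | data) = (8/11)(0.046784) + (3/10)(0.79106) + (1/2)(0.14414) + (3/4)(0.018018) = 0.35693.

0.3569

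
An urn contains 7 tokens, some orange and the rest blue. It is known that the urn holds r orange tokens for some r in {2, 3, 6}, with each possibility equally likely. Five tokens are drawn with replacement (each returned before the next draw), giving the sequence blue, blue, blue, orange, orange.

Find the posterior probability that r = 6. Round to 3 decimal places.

0.032

The likelihood of the observed sequence under each hypothesis: P(data | r = 2) = (5/7)(5/7)(5/7)(2/7)(2/7) = 0.02975; P(data | r = 3) = (4/7)(4/7)(4/7)(3/7)(3/7) = 0.034271; P(data | r = 6) = (1/7)(1/7)(1/7)(6/7)(6/7) = 0.002142.
The prior-weighted likelihoods are 1/3 · 0.02975 = 0.0099165, 1/3 · 0.034271 = 0.011424, 1/3 · 0.002142 = 0.00071399; these sum to 0.022054.
Hence P(r = 6 | data) = (0.00071399) / (0.022054) = 0.032374.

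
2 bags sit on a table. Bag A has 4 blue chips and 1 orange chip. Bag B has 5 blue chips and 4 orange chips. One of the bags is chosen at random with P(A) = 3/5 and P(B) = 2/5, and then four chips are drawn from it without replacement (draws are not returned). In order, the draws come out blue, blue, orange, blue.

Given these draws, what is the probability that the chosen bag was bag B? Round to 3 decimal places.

0.209

Under each hypothesis, the probability of the observed sequence is: P(data | bag A) = (4/5)(3/4)(1/3)(2/2) = 0.2; P(data | bag B) = (5/9)(4/8)(4/7)(3/6) = 0.079365.
Multiplying each by its prior: 3/5 · 0.2 = 0.12, 2/5 · 0.079365 = 0.031746; with total 0.15175.
Therefore the posterior P(bag B | data) = (0.031746) / (0.15175) = 0.20921.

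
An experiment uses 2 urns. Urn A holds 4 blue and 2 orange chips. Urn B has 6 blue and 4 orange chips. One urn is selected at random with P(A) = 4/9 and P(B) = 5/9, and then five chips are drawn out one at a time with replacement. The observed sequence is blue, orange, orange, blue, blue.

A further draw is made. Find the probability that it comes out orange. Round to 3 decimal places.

Under each hypothesis, the probability of the observed sequence is: P(data | urn A) = (4/6)(2/6)(2/6)(4/6)(4/6) = 0.032922; P(data | urn B) = (6/10)(4/10)(4/10)(6/10)(6/10) = 0.03456.
Weighting by the prior gives 4/9 · 0.032922 = 0.014632, 5/9 · 0.03456 = 0.0192; with total 0.033832.
The posterior is then P(urn A | data) = 0.43249, P(urn B | data) = 0.56751.
The predictive probability is P(orange next | data) = (1/3)(0.43249) + (2/5)(0.56751) = 0.37117.

0.371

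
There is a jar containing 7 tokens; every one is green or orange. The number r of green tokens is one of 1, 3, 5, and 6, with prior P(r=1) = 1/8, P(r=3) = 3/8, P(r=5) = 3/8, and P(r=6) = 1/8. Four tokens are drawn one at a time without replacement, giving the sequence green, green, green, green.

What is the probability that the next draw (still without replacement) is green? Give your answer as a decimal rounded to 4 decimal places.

Under each hypothesis, the probability of the observed sequence is: P(data | r = 1) = (1/7)(0/6) = 0; P(data | r = 3) = (3/7)(2/6)(1/5)(0/4) = 0; P(data | r = 5) = (5/7)(4/6)(3/5)(2/4) = 1/7; P(data | r = 6) = (6/7)(5/6)(4/5)(3/4) = 3/7.
Multiplying each by its prior: 1/8 · 0 = 0, 3/8 · 0 = 0, 3/8 · 1/7 = 3/56, 1/8 · 3/7 = 3/56; these sum to 3/28.
The posterior is then P(r = 1 | data) = 0, P(r = 3 | data) = 0, P(r = 5 | data) = 1/2, P(r = 6 | data) = 1/2.
Averaging over the posterior, P(green next | data) = (1/3)(1/2) + (2/3)(1/2) = 1/2.

0.5000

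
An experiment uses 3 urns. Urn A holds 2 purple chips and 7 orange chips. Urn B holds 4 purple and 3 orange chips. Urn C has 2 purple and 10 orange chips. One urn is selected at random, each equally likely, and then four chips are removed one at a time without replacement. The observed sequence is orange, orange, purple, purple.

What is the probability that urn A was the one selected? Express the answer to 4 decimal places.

For each hypothesis, P(data | H) works out to: P(data | urn A) = (7/9)(6/8)(2/7)(1/6) = 0.027778; P(data | urn B) = (3/7)(2/6)(4/5)(3/4) = 0.085714; P(data | urn C) = (10/12)(9/11)(2/10)(1/9) = 0.015152.
The prior-weighted likelihoods are 1/3 · 0.027778 = 0.0092593, 1/3 · 0.085714 = 0.028571, 1/3 · 0.015152 = 0.0050505; summing to 0.042881.
So P(urn A | data) = (0.0092593) / (0.042881) = 0.21593.

0.2159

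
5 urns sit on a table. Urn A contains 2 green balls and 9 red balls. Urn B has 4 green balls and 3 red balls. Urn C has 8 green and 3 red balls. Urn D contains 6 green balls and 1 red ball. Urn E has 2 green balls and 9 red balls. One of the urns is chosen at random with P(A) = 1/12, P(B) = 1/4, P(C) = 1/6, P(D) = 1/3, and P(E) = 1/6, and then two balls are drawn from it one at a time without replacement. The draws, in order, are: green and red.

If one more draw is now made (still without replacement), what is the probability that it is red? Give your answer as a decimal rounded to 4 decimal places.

0.3719

For each hypothesis, P(data | H) works out to: P(data | urn A) = (2/11)(9/10) = 0.16364; P(data | urn B) = (4/7)(3/6) = 0.28571; P(data | urn C) = (8/11)(3/10) = 0.21818; P(data | urn D) = (6/7)(1/6) = 0.14286; P(data | urn E) = (2/11)(9/10) = 0.16364.
Weighting by the prior gives 1/12 · 0.16364 = 0.013636, 1/4 · 0.28571 = 0.071429, 1/6 · 0.21818 = 0.036364, 1/3 · 0.14286 = 0.047619, 1/6 · 0.16364 = 0.027273; with total 0.19632.
The posterior is then P(urn A | data) = 0.06946, P(urn B | data) = 0.36384, P(urn C | data) = 0.18523, P(urn D | data) = 0.24256, P(urn E | data) = 0.13892.
So P(red next | data) = Σ P(red next | H) P(H | data) = (8/9)(0.06946) + (2/5)(0.36384) + (2/9)(0.18523) + (0)(0.24256) + (8/9)(0.13892) = 0.37192.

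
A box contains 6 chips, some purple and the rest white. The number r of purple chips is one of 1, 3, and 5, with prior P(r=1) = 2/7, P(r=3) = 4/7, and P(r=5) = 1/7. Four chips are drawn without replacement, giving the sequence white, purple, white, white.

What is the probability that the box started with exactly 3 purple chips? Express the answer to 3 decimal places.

0.375

Under each hypothesis, the probability of the observed sequence is: P(data | r = 1) = (5/6)(1/5)(4/4)(3/3) = 1/6; P(data | r = 3) = (3/6)(3/5)(2/4)(1/3) = 1/20; P(data | r = 5) = (1/6)(5/5)(0/4) = 0.
Multiplying each by its prior: 2/7 · 1/6 = 1/21, 4/7 · 1/20 = 1/35, 1/7 · 0 = 0; with total 8/105.
Therefore the posterior P(r = 3 | data) = (1/35) / (8/105) = 3/8.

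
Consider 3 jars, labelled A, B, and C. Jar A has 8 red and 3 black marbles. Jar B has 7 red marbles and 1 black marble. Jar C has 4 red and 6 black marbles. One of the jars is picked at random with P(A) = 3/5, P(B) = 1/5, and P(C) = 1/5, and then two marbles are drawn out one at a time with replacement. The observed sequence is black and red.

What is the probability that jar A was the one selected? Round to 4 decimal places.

Under each hypothesis, the probability of the observed sequence is: P(data | jar A) = (3/11)(8/11) = 0.19835; P(data | jar B) = (1/8)(7/8) = 0.10938; P(data | jar C) = (6/10)(4/10) = 0.24.
The prior-weighted likelihoods are 3/5 · 0.19835 = 0.11901, 1/5 · 0.10938 = 0.021875, 1/5 · 0.24 = 0.048; with total 0.18888.
By Bayes' rule, P(jar A | data) = (0.11901) / (0.18888) = 0.63006.

0.6301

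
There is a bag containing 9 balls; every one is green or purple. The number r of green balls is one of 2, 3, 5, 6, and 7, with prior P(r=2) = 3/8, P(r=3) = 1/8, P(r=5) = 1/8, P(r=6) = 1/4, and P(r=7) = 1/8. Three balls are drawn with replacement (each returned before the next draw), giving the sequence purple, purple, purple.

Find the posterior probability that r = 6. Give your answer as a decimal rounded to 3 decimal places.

For each hypothesis, P(data | H) works out to: P(data | r = 2) = (7/9)(7/9)(7/9) = 0.47051; P(data | r = 3) = (6/9)(6/9)(6/9) = 0.2963; P(data | r = 5) = (4/9)(4/9)(4/9) = 0.087791; P(data | r = 6) = (3/9)(3/9)(3/9) = 0.037037; P(data | r = 7) = (2/9)(2/9)(2/9) = 0.010974.
Weighting by the prior gives 3/8 · 0.47051 = 0.17644, 1/8 · 0.2963 = 0.037037, 1/8 · 0.087791 = 0.010974, 1/4 · 0.037037 = 0.0092593, 1/8 · 0.010974 = 0.0013717; these sum to 0.23508.
So P(r = 6 | data) = (0.0092593) / (0.23508) = 0.039387.

0.039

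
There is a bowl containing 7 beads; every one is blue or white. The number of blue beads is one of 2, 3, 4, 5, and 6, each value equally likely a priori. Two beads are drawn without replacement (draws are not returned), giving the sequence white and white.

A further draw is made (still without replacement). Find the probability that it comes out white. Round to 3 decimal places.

0.450

Under each hypothesis, the probability of the observed sequence is: P(data | r = 2) = (5/7)(4/6) = 10/21; P(data | r = 3) = (4/7)(3/6) = 2/7; P(data | r = 4) = (3/7)(2/6) = 1/7; P(data | r = 5) = (2/7)(1/6) = 1/21; P(data | r = 6) = (1/7)(0/6) = 0.
Multiplying each by its prior: 1/5 · 10/21 = 2/21, 1/5 · 2/7 = 2/35, 1/5 · 1/7 = 1/35, 1/5 · 1/21 = 1/105, 1/5 · 0 = 0; summing to 4/21.
Dividing through by the total gives posterior P(r = 2 | data) = 1/2, P(r = 3 | data) = 3/10, P(r = 4 | data) = 3/20, P(r = 5 | data) = 1/20, P(r = 6 | data) = 0.
The predictive probability is P(white next | data) = (3/5)(1/2) + (2/5)(3/10) + (1/5)(3/20) + (0)(1/20) = 9/20.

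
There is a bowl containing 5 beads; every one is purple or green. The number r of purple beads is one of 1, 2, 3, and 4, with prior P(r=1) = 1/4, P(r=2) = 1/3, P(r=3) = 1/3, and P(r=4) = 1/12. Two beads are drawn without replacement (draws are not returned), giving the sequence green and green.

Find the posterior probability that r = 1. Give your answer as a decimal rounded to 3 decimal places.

0.529

Under each hypothesis, the probability of the observed sequence is: P(data | r = 1) = (4/5)(3/4) = 3/5; P(data | r = 2) = (3/5)(2/4) = 3/10; P(data | r = 3) = (2/5)(1/4) = 1/10; P(data | r = 4) = (1/5)(0/4) = 0.
The prior-weighted likelihoods are 1/4 · 3/5 = 3/20, 1/3 · 3/10 = 1/10, 1/3 · 1/10 = 1/30, 1/12 · 0 = 0; these sum to 17/60.
By Bayes' rule, P(r = 1 | data) = (3/20) / (17/60) = 9/17.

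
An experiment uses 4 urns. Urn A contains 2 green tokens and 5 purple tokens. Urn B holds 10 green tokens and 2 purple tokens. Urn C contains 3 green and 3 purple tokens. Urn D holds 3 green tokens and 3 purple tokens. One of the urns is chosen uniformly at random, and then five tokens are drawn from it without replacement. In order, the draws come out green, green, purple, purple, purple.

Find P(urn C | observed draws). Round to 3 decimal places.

For each hypothesis, P(data | H) works out to: P(data | urn A) = (2/7)(1/6)(5/5)(4/4)(3/3) = 1/21; P(data | urn B) = (10/12)(9/11)(2/10)(1/9)(0/8) = 0; P(data | urn C) = (3/6)(2/5)(3/4)(2/3)(1/2) = 1/20; P(data | urn D) = (3/6)(2/5)(3/4)(2/3)(1/2) = 1/20.
Multiplying each by its prior: 1/4 · 1/21 = 1/84, 1/4 · 0 = 0, 1/4 · 1/20 = 1/80, 1/4 · 1/20 = 1/80; with total 31/840.
So P(urn C | data) = (1/80) / (31/840) = 21/62.

0.339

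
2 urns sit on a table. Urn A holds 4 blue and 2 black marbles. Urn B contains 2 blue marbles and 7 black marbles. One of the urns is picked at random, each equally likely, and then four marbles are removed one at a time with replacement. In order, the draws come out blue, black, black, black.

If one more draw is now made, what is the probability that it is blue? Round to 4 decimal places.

0.3071

Compute the likelihood of the observed sequence for each case: P(data | urn A) = (4/6)(2/6)(2/6)(2/6) = 0.024691; P(data | urn B) = (2/9)(7/9)(7/9)(7/9) = 0.10456.
Weighting by the prior gives 1/2 · 0.024691 = 0.012346, 1/2 · 0.10456 = 0.052279; summing to 0.064624.
Dividing through by the total gives posterior P(urn A | data) = 0.19104, P(urn B | data) = 0.80896.
So P(blue next | data) = Σ P(blue next | H) P(H | data) = (2/3)(0.19104) + (2/9)(0.80896) = 0.30713.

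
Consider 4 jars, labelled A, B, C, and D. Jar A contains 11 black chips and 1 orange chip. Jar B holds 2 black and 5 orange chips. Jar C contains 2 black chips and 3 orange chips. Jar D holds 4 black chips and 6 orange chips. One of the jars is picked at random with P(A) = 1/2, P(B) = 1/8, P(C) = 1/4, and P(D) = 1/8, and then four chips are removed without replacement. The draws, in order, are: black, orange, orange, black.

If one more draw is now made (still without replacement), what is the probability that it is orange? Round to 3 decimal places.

Compute the likelihood of the observed sequence for each case: P(data | jar A) = (11/12)(1/11)(0/10) = 0; P(data | jar B) = (2/7)(5/6)(4/5)(1/4) = 0.047619; P(data | jar C) = (2/5)(3/4)(2/3)(1/2) = 0.1; P(data | jar D) = (4/10)(6/9)(5/8)(3/7) = 0.071429.
Weighting by the prior gives 1/2 · 0 = 0, 1/8 · 0.047619 = 0.0059524, 1/4 · 0.1 = 0.025, 1/8 · 0.071429 = 0.0089286; with total 0.039881.
Normalising, the posterior is P(jar A | data) = 0, P(jar B | data) = 0.14925, P(jar C | data) = 0.62687, P(jar D | data) = 0.22388.
Averaging over the posterior, P(orange next | data) = (1)(0.14925) + (1)(0.62687) + (2/3)(0.22388) = 0.92537.

0.925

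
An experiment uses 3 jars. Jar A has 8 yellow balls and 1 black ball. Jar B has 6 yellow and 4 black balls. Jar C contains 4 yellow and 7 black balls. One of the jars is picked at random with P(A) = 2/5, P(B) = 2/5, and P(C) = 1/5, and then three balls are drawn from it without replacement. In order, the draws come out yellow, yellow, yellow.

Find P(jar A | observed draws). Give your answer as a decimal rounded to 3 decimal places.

0.789

The likelihood of the observed sequence under each hypothesis: P(data | jar A) = (8/9)(7/8)(6/7) = 2/3; P(data | jar B) = (6/10)(5/9)(4/8) = 1/6; P(data | jar C) = (4/11)(3/10)(2/9) = 4/165.
Multiplying each by its prior: 2/5 · 2/3 = 4/15, 2/5 · 1/6 = 1/15, 1/5 · 4/165 = 4/825; summing to 93/275.
Hence P(jar A | data) = (4/15) / (93/275) = 220/279.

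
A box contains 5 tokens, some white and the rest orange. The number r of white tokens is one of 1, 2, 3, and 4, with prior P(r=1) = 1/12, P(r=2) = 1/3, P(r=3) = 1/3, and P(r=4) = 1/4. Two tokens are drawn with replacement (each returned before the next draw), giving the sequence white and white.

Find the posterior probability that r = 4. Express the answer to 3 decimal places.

0.475

Compute the likelihood of the observed sequence for each case: P(data | r = 1) = (1/5)(1/5) = 1/25; P(data | r = 2) = (2/5)(2/5) = 4/25; P(data | r = 3) = (3/5)(3/5) = 9/25; P(data | r = 4) = (4/5)(4/5) = 16/25.
The prior-weighted likelihoods are 1/12 · 1/25 = 1/300, 1/3 · 4/25 = 4/75, 1/3 · 9/25 = 3/25, 1/4 · 16/25 = 4/25; with total 101/300.
By Bayes' rule, P(r = 4 | data) = (4/25) / (101/300) = 48/101.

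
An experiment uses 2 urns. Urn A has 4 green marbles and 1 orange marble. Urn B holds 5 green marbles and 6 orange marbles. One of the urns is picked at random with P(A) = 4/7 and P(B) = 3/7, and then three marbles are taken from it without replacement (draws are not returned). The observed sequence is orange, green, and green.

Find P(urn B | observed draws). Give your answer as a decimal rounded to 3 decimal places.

For each hypothesis, P(data | H) works out to: P(data | urn A) = (1/5)(4/4)(3/3) = 1/5; P(data | urn B) = (6/11)(5/10)(4/9) = 4/33.
Multiplying each by its prior: 4/7 · 1/5 = 4/35, 3/7 · 4/33 = 4/77; with total 64/385.
So P(urn B | data) = (4/77) / (64/385) = 5/16.

0.313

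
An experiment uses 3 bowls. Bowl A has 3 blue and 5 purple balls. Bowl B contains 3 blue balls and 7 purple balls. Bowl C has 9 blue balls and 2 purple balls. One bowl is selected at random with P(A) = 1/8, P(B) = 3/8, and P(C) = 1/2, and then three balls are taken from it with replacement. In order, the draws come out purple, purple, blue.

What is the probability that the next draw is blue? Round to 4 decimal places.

0.3964

For each hypothesis, P(data | H) works out to: P(data | bowl A) = (5/8)(5/8)(3/8) = 0.14648; P(data | bowl B) = (7/10)(7/10)(3/10) = 0.147; P(data | bowl C) = (2/11)(2/11)(9/11) = 0.027047.
Weighting by the prior gives 1/8 · 0.14648 = 0.018311, 3/8 · 0.147 = 0.055125, 1/2 · 0.027047 = 0.013524; summing to 0.086959.
Normalising, the posterior is P(bowl A | data) = 0.21056, P(bowl B | data) = 0.63392, P(bowl C | data) = 0.15552.
Averaging over the posterior, P(blue next | data) = (3/8)(0.21056) + (3/10)(0.63392) + (9/11)(0.15552) = 0.39638.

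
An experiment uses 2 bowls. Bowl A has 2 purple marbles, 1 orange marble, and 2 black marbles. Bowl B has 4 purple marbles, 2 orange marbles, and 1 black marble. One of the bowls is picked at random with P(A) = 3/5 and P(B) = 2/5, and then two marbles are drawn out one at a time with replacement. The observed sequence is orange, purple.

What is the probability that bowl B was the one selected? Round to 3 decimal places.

Compute the likelihood of the observed sequence for each case: P(data | bowl A) = (1/5)(2/5) = 0.08; P(data | bowl B) = (2/7)(4/7) = 0.16327.
Weighting by the prior gives 3/5 · 0.08 = 0.048, 2/5 · 0.16327 = 0.065306; summing to 0.11331.
Hence P(bowl B | data) = (0.065306) / (0.11331) = 0.57637.

0.576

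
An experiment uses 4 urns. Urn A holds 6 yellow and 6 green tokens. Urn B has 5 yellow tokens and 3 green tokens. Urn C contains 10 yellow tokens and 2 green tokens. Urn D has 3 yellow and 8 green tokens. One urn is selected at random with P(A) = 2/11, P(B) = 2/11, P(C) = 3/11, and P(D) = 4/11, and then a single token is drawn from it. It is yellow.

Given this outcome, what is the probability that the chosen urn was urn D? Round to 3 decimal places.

For each hypothesis, P(data | H) works out to: P(data | urn A) = (6/12) = 1/2; P(data | urn B) = (5/8) = 5/8; P(data | urn C) = (10/12) = 5/6; P(data | urn D) = (3/11) = 3/11.
The prior-weighted likelihoods are 2/11 · 1/2 = 1/11, 2/11 · 5/8 = 5/44, 3/11 · 5/6 = 5/22, 4/11 · 3/11 = 12/121; these sum to 257/484.
By Bayes' rule, P(urn D | data) = (12/121) / (257/484) = 48/257.

0.187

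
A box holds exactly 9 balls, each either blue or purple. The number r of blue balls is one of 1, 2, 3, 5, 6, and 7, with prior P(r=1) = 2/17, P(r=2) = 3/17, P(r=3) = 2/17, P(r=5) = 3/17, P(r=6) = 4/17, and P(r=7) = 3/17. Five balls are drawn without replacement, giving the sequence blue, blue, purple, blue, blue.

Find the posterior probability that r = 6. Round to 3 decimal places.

For each hypothesis, P(data | H) works out to: P(data | r = 1) = (1/9)(0/8) = 0; P(data | r = 2) = (2/9)(1/8)(7/7)(0/6) = 0; P(data | r = 3) = (3/9)(2/8)(6/7)(1/6)(0/5) = 0; P(data | r = 5) = (5/9)(4/8)(4/7)(3/6)(2/5) = 2/63; P(data | r = 6) = (6/9)(5/8)(3/7)(4/6)(3/5) = 1/14; P(data | r = 7) = (7/9)(6/8)(2/7)(5/6)(4/5) = 1/9.
The prior-weighted likelihoods are 2/17 · 0 = 0, 3/17 · 0 = 0, 2/17 · 0 = 0, 3/17 · 2/63 = 2/357, 4/17 · 1/14 = 2/119, 3/17 · 1/9 = 1/51; with total 5/119.
Therefore the posterior P(r = 6 | data) = (2/119) / (5/119) = 2/5.

0.400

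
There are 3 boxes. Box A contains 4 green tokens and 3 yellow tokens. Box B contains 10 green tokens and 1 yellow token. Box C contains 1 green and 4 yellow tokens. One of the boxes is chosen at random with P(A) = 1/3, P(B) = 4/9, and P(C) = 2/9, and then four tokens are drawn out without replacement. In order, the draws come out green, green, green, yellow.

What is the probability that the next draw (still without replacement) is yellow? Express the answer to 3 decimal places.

0.276

For each hypothesis, P(data | H) works out to: P(data | box A) = (4/7)(3/6)(2/5)(3/4) = 0.085714; P(data | box B) = (10/11)(9/10)(8/9)(1/8) = 0.090909; P(data | box C) = (1/5)(0/4) = 0.
The prior-weighted likelihoods are 1/3 · 0.085714 = 0.028571, 4/9 · 0.090909 = 0.040404, 2/9 · 0 = 0; with total 0.068975.
Dividing through by the total gives posterior P(box A | data) = 0.41423, P(box B | data) = 0.58577, P(box C | data) = 0.
Averaging over the posterior, P(yellow next | data) = (2/3)(0.41423) + (0)(0.58577) = 0.27615.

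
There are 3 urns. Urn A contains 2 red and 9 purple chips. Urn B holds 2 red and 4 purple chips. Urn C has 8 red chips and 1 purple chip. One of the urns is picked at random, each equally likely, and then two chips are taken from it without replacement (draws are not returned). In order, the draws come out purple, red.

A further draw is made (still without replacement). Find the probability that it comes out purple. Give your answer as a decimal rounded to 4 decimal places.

0.6381

The likelihood of the observed sequence under each hypothesis: P(data | urn A) = (9/11)(2/10) = 0.16364; P(data | urn B) = (4/6)(2/5) = 0.26667; P(data | urn C) = (1/9)(8/8) = 0.11111.
Multiplying each by its prior: 1/3 · 0.16364 = 0.054545, 1/3 · 0.26667 = 0.088889, 1/3 · 0.11111 = 0.037037; these sum to 0.18047.
The posterior is then P(urn A | data) = 0.30224, P(urn B | data) = 0.49254, P(urn C | data) = 0.20522.
So P(purple next | data) = Σ P(purple next | H) P(H | data) = (8/9)(0.30224) + (3/4)(0.49254) + (0)(0.20522) = 0.63806.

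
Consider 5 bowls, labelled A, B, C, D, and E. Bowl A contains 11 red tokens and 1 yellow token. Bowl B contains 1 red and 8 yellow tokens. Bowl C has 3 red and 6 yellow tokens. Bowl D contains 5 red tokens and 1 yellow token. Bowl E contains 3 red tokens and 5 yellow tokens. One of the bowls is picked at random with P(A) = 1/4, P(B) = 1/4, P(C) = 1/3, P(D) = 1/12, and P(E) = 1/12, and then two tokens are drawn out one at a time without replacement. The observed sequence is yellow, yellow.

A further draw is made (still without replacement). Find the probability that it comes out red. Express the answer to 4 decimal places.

Under each hypothesis, the probability of the observed sequence is: P(data | bowl A) = (1/12)(0/11) = 0; P(data | bowl B) = (8/9)(7/8) = 7/9; P(data | bowl C) = (6/9)(5/8) = 5/12; P(data | bowl D) = (1/6)(0/5) = 0; P(data | bowl E) = (5/8)(4/7) = 5/14.
Multiplying each by its prior: 1/4 · 0 = 0, 1/4 · 7/9 = 7/36, 1/3 · 5/12 = 5/36, 1/12 · 0 = 0, 1/12 · 5/14 = 5/168; with total 61/168.
Normalising, the posterior is P(bowl A | data) = 0, P(bowl B | data) = 98/183, P(bowl C | data) = 70/183, P(bowl D | data) = 0, P(bowl E | data) = 5/61.
So P(red next | data) = Σ P(red next | H) P(H | data) = (1/7)(98/183) + (3/7)(70/183) + (1/2)(5/61) = 103/366.

0.2814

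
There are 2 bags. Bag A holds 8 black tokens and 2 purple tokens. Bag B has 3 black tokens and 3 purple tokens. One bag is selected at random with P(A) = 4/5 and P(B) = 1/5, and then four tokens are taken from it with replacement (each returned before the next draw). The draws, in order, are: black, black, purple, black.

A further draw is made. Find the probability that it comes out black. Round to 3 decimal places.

Under each hypothesis, the probability of the observed sequence is: P(data | bag A) = (8/10)(8/10)(2/10)(8/10) = 0.1024; P(data | bag B) = (3/6)(3/6)(3/6)(3/6) = 0.0625.
Multiplying each by its prior: 4/5 · 0.1024 = 0.08192, 1/5 · 0.0625 = 0.0125; these sum to 0.09442.
Dividing through by the total gives posterior P(bag A | data) = 0.86761, P(bag B | data) = 0.13239.
The predictive probability is P(black next | data) = (4/5)(0.86761) + (1/2)(0.13239) = 0.76028.

0.760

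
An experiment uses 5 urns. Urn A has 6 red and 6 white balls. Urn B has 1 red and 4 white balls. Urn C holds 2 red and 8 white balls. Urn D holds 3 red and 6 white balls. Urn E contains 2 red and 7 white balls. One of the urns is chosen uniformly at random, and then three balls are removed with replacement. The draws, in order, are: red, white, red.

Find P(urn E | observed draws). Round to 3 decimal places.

0.127

For each hypothesis, P(data | H) works out to: P(data | urn A) = (6/12)(6/12)(6/12) = 0.125; P(data | urn B) = (1/5)(4/5)(1/5) = 0.032; P(data | urn C) = (2/10)(8/10)(2/10) = 0.032; P(data | urn D) = (3/9)(6/9)(3/9) = 0.074074; P(data | urn E) = (2/9)(7/9)(2/9) = 0.038409.
Multiplying each by its prior: 1/5 · 0.125 = 0.025, 1/5 · 0.032 = 0.0064, 1/5 · 0.032 = 0.0064, 1/5 · 0.074074 = 0.014815, 1/5 · 0.038409 = 0.0076818; these sum to 0.060297.
By Bayes' rule, P(urn E | data) = (0.0076818) / (0.060297) = 0.1274.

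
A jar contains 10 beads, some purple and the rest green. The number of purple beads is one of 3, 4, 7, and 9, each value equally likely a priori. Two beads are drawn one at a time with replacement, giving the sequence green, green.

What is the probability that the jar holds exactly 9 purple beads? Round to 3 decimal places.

For each hypothesis, P(data | H) works out to: P(data | r = 3) = (7/10)(7/10) = 49/100; P(data | r = 4) = (6/10)(6/10) = 9/25; P(data | r = 7) = (3/10)(3/10) = 9/100; P(data | r = 9) = (1/10)(1/10) = 1/100.
Multiplying each by its prior: 1/4 · 49/100 = 49/400, 1/4 · 9/25 = 9/100, 1/4 · 9/100 = 9/400, 1/4 · 1/100 = 1/400; these sum to 19/80.
So P(r = 9 | data) = (1/400) / (19/80) = 1/95.

0.011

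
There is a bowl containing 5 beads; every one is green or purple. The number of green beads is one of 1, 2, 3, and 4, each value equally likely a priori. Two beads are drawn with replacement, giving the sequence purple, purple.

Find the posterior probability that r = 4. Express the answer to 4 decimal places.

Under each hypothesis, the probability of the observed sequence is: P(data | r = 1) = (4/5)(4/5) = 16/25; P(data | r = 2) = (3/5)(3/5) = 9/25; P(data | r = 3) = (2/5)(2/5) = 4/25; P(data | r = 4) = (1/5)(1/5) = 1/25.
Weighting by the prior gives 1/4 · 16/25 = 4/25, 1/4 · 9/25 = 9/100, 1/4 · 4/25 = 1/25, 1/4 · 1/25 = 1/100; with total 3/10.
By Bayes' rule, P(r = 4 | data) = (1/100) / (3/10) = 1/30.

0.0333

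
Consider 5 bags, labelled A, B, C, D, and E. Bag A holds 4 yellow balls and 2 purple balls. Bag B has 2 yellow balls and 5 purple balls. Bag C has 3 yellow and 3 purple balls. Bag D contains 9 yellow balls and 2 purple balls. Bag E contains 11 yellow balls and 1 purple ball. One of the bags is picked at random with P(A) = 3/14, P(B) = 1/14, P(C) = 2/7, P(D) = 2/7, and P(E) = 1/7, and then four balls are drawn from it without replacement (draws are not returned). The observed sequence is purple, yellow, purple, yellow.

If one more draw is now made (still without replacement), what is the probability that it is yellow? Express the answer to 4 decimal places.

The likelihood of the observed sequence under each hypothesis: P(data | bag A) = (2/6)(4/5)(1/4)(3/3) = 0.066667; P(data | bag B) = (5/7)(2/6)(4/5)(1/4) = 0.047619; P(data | bag C) = (3/6)(3/5)(2/4)(2/3) = 0.1; P(data | bag D) = (2/11)(9/10)(1/9)(8/8) = 0.018182; P(data | bag E) = (1/12)(11/11)(0/10) = 0.
Weighting by the prior gives 3/14 · 0.066667 = 0.014286, 1/14 · 0.047619 = 0.0034014, 2/7 · 0.1 = 0.028571, 2/7 · 0.018182 = 0.0051948, 1/7 · 0 = 0; with total 0.051453.
Normalising, the posterior is P(bag A | data) = 0.27764, P(bag B | data) = 0.066106, P(bag C | data) = 0.55529, P(bag D | data) = 0.10096, P(bag E | data) = 0.
The predictive probability is P(yellow next | data) = (1)(0.27764) + (0)(0.066106) + (1/2)(0.55529) + (1)(0.10096) = 0.65625.

0.6563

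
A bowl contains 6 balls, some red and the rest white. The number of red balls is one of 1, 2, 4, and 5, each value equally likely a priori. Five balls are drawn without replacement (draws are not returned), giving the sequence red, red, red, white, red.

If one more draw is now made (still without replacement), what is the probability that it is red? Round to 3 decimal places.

0.714

The likelihood of the observed sequence under each hypothesis: P(data | r = 1) = (1/6)(0/5) = 0; P(data | r = 2) = (2/6)(1/5)(0/4) = 0; P(data | r = 4) = (4/6)(3/5)(2/4)(2/3)(1/2) = 1/15; P(data | r = 5) = (5/6)(4/5)(3/4)(1/3)(2/2) = 1/6.
Weighting by the prior gives 1/4 · 0 = 0, 1/4 · 0 = 0, 1/4 · 1/15 = 1/60, 1/4 · 1/6 = 1/24; with total 7/120.
The posterior is then P(r = 1 | data) = 0, P(r = 2 | data) = 0, P(r = 4 | data) = 2/7, P(r = 5 | data) = 5/7.
So P(red next | data) = Σ P(red next | H) P(H | data) = (0)(2/7) + (1)(5/7) = 5/7.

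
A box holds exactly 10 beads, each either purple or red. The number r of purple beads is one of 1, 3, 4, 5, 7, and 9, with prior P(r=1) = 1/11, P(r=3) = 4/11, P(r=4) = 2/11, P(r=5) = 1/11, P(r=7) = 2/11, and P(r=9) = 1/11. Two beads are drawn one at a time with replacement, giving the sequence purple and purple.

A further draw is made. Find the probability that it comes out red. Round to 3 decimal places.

For each hypothesis, P(data | H) works out to: P(data | r = 1) = (1/10)(1/10) = 0.01; P(data | r = 3) = (3/10)(3/10) = 0.09; P(data | r = 4) = (4/10)(4/10) = 0.16; P(data | r = 5) = (5/10)(5/10) = 0.25; P(data | r = 7) = (7/10)(7/10) = 0.49; P(data | r = 9) = (9/10)(9/10) = 0.81.
Multiplying each by its prior: 1/11 · 0.01 = 0.00090909, 4/11 · 0.09 = 0.032727, 2/11 · 0.16 = 0.029091, 1/11 · 0.25 = 0.022727, 2/11 · 0.49 = 0.089091, 1/11 · 0.81 = 0.073636; summing to 0.24818.
Dividing through by the total gives posterior P(r = 1 | data) = 0.003663, P(r = 3 | data) = 0.13187, P(r = 4 | data) = 0.11722, P(r = 5 | data) = 0.091575, P(r = 7 | data) = 0.35897, P(r = 9 | data) = 0.2967.
Averaging over the posterior, P(red next | data) = (9/10)(0.003663) + (7/10)(0.13187) + (3/5)(0.11722) + (1/2)(0.091575) + (3/10)(0.35897) + (1/10)(0.2967) = 0.34908.

0.349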